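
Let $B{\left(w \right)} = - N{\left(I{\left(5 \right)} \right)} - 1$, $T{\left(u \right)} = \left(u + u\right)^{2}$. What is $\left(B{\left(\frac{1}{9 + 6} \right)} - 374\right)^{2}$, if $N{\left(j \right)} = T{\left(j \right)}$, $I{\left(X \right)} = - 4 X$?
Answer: $3900625$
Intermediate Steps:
$T{\left(u \right)} = 4 u^{2}$ ($T{\left(u \right)} = \left(2 u\right)^{2} = 4 u^{2}$)
$N{\left(j \right)} = 4 j^{2}$
$B{\left(w \right)} = -1601$ ($B{\left(w \right)} = - 4 \left(\left(-4\right) 5\right)^{2} - 1 = - 4 \left(-20\right)^{2} - 1 = - 4 \cdot 400 - 1 = \left(-1\right) 1600 - 1 = -1600 - 1 = -1601$)
$\left(B{\left(\frac{1}{9 + 6} \right)} - 374\right)^{2} = \left(-1601 - 374\right)^{2} = \left(-1975\right)^{2} = 3900625$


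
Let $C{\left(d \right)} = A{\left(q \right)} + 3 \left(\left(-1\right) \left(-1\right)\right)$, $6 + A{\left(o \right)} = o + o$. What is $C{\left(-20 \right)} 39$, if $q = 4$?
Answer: $195$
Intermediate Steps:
$A{\left(o \right)} = -6 + 2 o$ ($A{\left(o \right)} = -6 + \left(o + o\right) = -6 + 2 o$)
$C{\left(d \right)} = 5$ ($C{\left(d \right)} = \left(-6 + 2 \cdot 4\right) + 3 \left(\left(-1\right) \left(-1\right)\right) = \left(-6 + 8\right) + 3 \cdot 1 = 2 + 3 = 5$)
$C{\left(-20 \right)} 39 = 5 \cdot 39 = 195$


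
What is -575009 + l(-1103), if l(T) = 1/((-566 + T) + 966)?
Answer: -404231328/703 ≈ -5.7501e+5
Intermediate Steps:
l(T) = 1/(400 + T)
-575009 + l(-1103) = -575009 + 1/(400 - 1103) = -575009 + 1/(-703) = -575009 - 1/703 = -404231328/703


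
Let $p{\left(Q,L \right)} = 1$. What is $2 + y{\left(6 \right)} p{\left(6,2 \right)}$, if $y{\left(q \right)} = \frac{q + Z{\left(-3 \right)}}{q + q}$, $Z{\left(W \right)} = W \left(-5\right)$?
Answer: $\frac{15}{4} \approx 3.75$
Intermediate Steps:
$Z{\left(W \right)} = - 5 W$
$y{\left(q \right)} = \frac{15 + q}{2 q}$ ($y{\left(q \right)} = \frac{q - -15}{q + q} = \frac{q + 15}{2 q} = \left(15 + q\right) \frac{1}{2 q} = \frac{15 + q}{2 q}$)
$2 + y{\left(6 \right)} p{\left(6,2 \right)} = 2 + \frac{15 + 6}{2 \cdot 6} \cdot 1 = 2 + \frac{1}{2} \cdot \frac{1}{6} \cdot 21 \cdot 1 = 2 + \frac{7}{4} \cdot 1 = 2 + \frac{7}{4} = \frac{15}{4}$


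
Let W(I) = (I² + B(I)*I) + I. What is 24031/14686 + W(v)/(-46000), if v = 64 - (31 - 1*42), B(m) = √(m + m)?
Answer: 729797/482540 - 3*√6/368 ≈ 1.4924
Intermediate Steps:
B(m) = √2*√m (B(m) = √(2*m) = √2*√m)
v = 75 (v = 64 - (31 - 42) = 64 - 1*(-11) = 64 + 11 = 75)
W(I) = I + I² + √2*I^(3/2) (W(I) = (I² + (√2*√I)*I) + I = (I² + √2*I^(3/2)) + I = I + I² + √2*I^(3/2))
24031/14686 + W(v)/(-46000) = 24031/14686 + (75*(1 + 75 + √2*√75))/(-46000) = 24031*(1/14686) + (75*(1 + 75 + √2*(5*√3)))*(-1/46000) = 3433/2098 + (75*(1 + 75 + 5*√6))*(-1/46000) = 3433/2098 + (75*(76 + 5*√6))*(-1/46000) = 3433/2098 + (5700 + 375*√6)*(-1/46000) = 3433/2098 + (-57/460 - 3*√6/368) = 729797/482540 - 3*√6/368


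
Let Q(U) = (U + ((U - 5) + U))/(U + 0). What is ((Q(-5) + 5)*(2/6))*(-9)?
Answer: -27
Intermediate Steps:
Q(U) = (-5 + 3*U)/U (Q(U) = (U + ((-5 + U) + U))/U = (U + (-5 + 2*U))/U = (-5 + 3*U)/U)
((Q(-5) + 5)*(2/6))*(-9) = (((3 - 5/(-5)) + 5)*(2/6))*(-9) = (((3 - 5*(-⅕)) + 5)*(2*(⅙)))*(-9) = (((3 + 1) + 5)*(⅓))*(-9) = ((4 + 5)*(⅓))*(-9) = (9*(⅓))*(-9) = 3*(-9) = -27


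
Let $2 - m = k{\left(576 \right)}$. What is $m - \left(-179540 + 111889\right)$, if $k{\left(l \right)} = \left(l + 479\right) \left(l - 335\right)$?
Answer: $-186602$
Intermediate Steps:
$k{\left(l \right)} = \left(-335 + l\right) \left(479 + l\right)$ ($k{\left(l \right)} = \left(479 + l\right) \left(-335 + l\right) = \left(-335 + l\right) \left(479 + l\right)$)
$m = -254253$ ($m = 2 - \left(-160465 + 576^{2} + 144 \cdot 576\right) = 2 - \left(-160465 + 331776 + 82944\right) = 2 - 254255 = -254253$)
$m - \left(-179540 + 111889\right) = -254253 - \left(-179540 + 111889\right) = -254253 - -67651 = -254253 + 67651 = -186602$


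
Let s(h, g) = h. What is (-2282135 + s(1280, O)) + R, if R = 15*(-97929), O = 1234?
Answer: -3749790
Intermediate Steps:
R = -1468935
(-2282135 + s(1280, O)) + R = (-2282135 + 1280) - 1468935 = -2280855 - 1468935 = -3749790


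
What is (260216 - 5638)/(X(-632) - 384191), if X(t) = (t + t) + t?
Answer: -254578/386087 ≈ -0.65938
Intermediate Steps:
X(t) = 3*t (X(t) = 2*t + t = 3*t)
(260216 - 5638)/(X(-632) - 384191) = (260216 - 5638)/(3*(-632) - 384191) = 254578/(-1896 - 384191) = 254578/(-386087) = 254578*(-1/386087) = -254578/386087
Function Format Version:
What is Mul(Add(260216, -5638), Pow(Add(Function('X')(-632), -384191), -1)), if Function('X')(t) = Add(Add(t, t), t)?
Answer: Rational(-254578, 386087) ≈ -0.65938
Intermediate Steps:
Function('X')(t) = Mul(3, t) (Function('X')(t) = Add(Mul(2, t), t) = Mul(3, t))
Mul(Add(260216, -5638), Pow(Add(Function('X')(-632), -384191), -1)) = Mul(Add(260216, -5638), Pow(Add(Mul(3, -632), -384191), -1)) = Mul(254578, Pow(Add(-1896, -384191), -1)) = Mul(254578, Pow(-386087, -1)) = Mul(254578, Rational(-1, 386087)) = Rational(-254578, 386087)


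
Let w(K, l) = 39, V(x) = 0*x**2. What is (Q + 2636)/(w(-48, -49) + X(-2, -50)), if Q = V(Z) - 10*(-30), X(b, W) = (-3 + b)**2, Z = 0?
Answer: 367/8 ≈ 45.875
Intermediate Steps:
V(x) = 0
Q = 300 (Q = 0 - 10*(-30) = 0 + 300 = 300)
(Q + 2636)/(w(-48, -49) + X(-2, -50)) = (300 + 2636)/(39 + (-3 - 2)**2) = 2936/(39 + (-5)**2) = 2936/(39 + 25) = 2936/64 = 2936*(1/64) = 367/8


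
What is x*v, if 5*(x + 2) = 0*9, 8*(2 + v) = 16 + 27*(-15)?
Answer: 405/4 ≈ 101.25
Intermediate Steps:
v = -405/8 (v = -2 + (16 + 27*(-15))/8 = -2 + (16 - 405)/8 = -2 + (⅛)*(-389) = -2 - 389/8 = -405/8 ≈ -50.625)
x = -2 (x = -2 + (0*9)/5 = -2 + (⅕)*0 = -2 + 0 = -2)
x*v = -2*(-405/8) = 405/4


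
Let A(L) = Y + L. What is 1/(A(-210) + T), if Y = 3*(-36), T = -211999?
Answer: -1/212317 ≈ -4.7099e-6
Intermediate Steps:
Y = -108
A(L) = -108 + L
1/(A(-210) + T) = 1/((-108 - 210) - 211999) = 1/(-318 - 211999) = 1/(-212317) = -1/212317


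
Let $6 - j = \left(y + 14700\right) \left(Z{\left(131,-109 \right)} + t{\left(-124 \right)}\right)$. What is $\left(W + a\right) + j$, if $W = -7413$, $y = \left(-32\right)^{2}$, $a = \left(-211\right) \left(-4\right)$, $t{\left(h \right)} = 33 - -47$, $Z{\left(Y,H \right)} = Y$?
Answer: $-3324327$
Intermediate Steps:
$t{\left(h \right)} = 80$ ($t{\left(h \right)} = 33 + 47 = 80$)
$a = 844$
$y = 1024$
$j = -3317758$ ($j = 6 - \left(1024 + 14700\right) \left(131 + 80\right) = 6 - 15724 \cdot 211 = 6 - 3317764 = -3317758$)
$\left(W + a\right) + j = \left(-7413 + 844\right) - 3317758 = -6569 - 3317758 = -3324327$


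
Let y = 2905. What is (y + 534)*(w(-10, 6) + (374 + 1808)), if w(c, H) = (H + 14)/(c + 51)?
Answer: 307728598/41 ≈ 7.5056e+6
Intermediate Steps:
w(c, H) = (14 + H)/(51 + c)
(y + 534)*(w(-10, 6) + (374 + 1808)) = (2905 + 534)*((14 + 6)/(51 - 10) + (374 + 1808)) = 3439*(20/41 + 2182) = 3439*(89482/41) = 307728598/41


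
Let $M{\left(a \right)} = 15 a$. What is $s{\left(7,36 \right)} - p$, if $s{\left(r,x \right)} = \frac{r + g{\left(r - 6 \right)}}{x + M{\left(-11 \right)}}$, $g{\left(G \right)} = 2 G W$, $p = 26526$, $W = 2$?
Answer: $- \frac{3421865}{129} \approx -26526.0$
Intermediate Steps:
$g{\left(G \right)} = 4 G$ ($g{\left(G \right)} = 2 G 2 = 4 G$)
$s{\left(r,x \right)} = \frac{-24 + 5 r}{-165 + x}$ ($s{\left(r,x \right)} = \frac{r + 4 \left(r - 6\right)}{x + 15 \left(-11\right)} = \frac{r + 4 \left(-6 + r\right)}{x - 165} = \frac{r + \left(-24 + 4 r\right)}{-165 + x} = \frac{-24 + 5 r}{-165 + x}$)
$s{\left(7,36 \right)} - p = \frac{-24 + 5 \cdot 7}{-165 + 36} - 26526 = \frac{-24 + 35}{-129} - 26526 = \left(- \frac{1}{129}\right) 11 - 26526 = - \frac{11}{129} - 26526 = - \frac{3421865}{129}$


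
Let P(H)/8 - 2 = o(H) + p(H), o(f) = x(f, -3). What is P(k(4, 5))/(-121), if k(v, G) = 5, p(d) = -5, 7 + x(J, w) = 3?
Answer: 56/121 ≈ 0.46281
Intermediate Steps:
x(J, w) = -4 (x(J, w) = -7 + 3 = -4)
o(f) = -4
P(H) = -56 (P(H) = 16 + 8*(-4 - 5) = 16 + 8*(-9) = 16 - 72 = -56)
P(k(4, 5))/(-121) = -56/(-121) = -56*(-1/121) = 56/121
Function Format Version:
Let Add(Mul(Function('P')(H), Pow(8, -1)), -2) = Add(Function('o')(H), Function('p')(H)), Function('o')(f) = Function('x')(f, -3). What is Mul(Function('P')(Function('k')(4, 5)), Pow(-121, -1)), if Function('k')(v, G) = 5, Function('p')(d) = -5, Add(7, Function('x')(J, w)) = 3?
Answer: Rational(56, 121) ≈ 0.46281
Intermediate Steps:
Function('x')(J, w) = -4 (Function('x')(J, w) = Add(-7, 3) = -4)
Function('o')(f) = -4
Function('P')(H) = -56 (Function('P')(H) = Add(16, Mul(8, Add(-4, -5))) = Add(16, Mul(8, -9)) = Add(16, -72) = -56)
Mul(Function('P')(Function('k')(4, 5)), Pow(-121, -1)) = Mul(-56, Pow(-121, -1)) = Mul(-56, Rational(-1, 121)) = Rational(56, 121)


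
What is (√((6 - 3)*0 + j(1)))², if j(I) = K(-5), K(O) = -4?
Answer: -4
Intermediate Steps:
j(I) = -4
(√((6 - 3)*0 + j(1)))² = (√((6 - 3)*0 - 4))² = (√(3*0 - 4))² = (√(0 - 4))² = (√(-4))² = (2*I)² = -4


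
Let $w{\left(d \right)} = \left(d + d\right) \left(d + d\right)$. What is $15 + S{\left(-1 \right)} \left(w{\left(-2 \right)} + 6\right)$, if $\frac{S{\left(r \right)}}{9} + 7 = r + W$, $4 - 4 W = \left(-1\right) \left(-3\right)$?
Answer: $- \frac{3039}{2} \approx -1519.5$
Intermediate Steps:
$W = \frac{1}{4}$ ($W = 1 - \frac{\left(-1\right) \left(-3\right)}{4} = 1 - \frac{3}{4} = \frac{1}{4} \approx 0.25$)
$w{\left(d \right)} = 4 d^{2}$ ($w{\left(d \right)} = 2 d 2 d = 4 d^{2}$)
$S{\left(r \right)} = - \frac{243}{4} + 9 r$ ($S{\left(r \right)} = -63 + 9 \left(r + \frac{1}{4}\right) = -63 + 9 \left(\frac{1}{4} + r\right) = -63 + \left(\frac{9}{4} + 9 r\right) = - \frac{243}{4} + 9 r$)
$15 + S{\left(-1 \right)} \left(w{\left(-2 \right)} + 6\right) = 15 + \left(- \frac{243}{4} + 9 \left(-1\right)\right) \left(4 \left(-2\right)^{2} + 6\right) = 15 + \left(- \frac{243}{4} - 9\right) \left(4 \cdot 4 + 6\right) = 15 - \frac{279 \left(16 + 6\right)}{4} = 15 - \frac{3069}{2} = - \frac{3039}{2}$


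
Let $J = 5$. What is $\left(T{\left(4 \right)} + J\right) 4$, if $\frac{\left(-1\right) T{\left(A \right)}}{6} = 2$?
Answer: $-28$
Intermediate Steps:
$T{\left(A \right)} = -12$ ($T{\left(A \right)} = \left(-6\right) 2 = -12$)
$\left(T{\left(4 \right)} + J\right) 4 = \left(-12 + 5\right) 4 = \left(-7\right) 4 = -28$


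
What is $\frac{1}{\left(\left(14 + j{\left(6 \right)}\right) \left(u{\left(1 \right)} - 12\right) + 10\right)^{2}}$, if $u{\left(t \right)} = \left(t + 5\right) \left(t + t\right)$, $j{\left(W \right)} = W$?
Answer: $\frac{1}{100} \approx 0.01$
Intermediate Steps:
$u{\left(t \right)} = 2 t \left(5 + t\right)$ ($u{\left(t \right)} = \left(5 + t\right) 2 t = 2 t \left(5 + t\right)$)
$\frac{1}{\left(\left(14 + j{\left(6 \right)}\right) \left(u{\left(1 \right)} - 12\right) + 10\right)^{2}} = \frac{1}{\left(\left(14 + 6\right) \left(2 \cdot 1 \left(5 + 1\right) - 12\right) + 10\right)^{2}} = \frac{1}{\left(20 \left(2 \cdot 1 \cdot 6 - 12\right) + 10\right)^{2}} = \frac{1}{\left(20 \left(12 - 12\right) + 10\right)^{2}} = \frac{1}{\left(20 \cdot 0 + 10\right)^{2}} = \frac{1}{\left(0 + 10\right)^{2}} = \frac{1}{10^{2}} = \frac{1}{100}$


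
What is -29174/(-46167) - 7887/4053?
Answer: -81958969/62371617 ≈ -1.3140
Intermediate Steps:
-29174/(-46167) - 7887/4053 = -29174*(-1/46167) - 7887*1/4053 = 29174/46167 - 2629/1351 = -81958969/62371617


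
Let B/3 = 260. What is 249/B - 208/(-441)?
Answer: 90683/114660 ≈ 0.79089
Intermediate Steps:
B = 780 (B = 3*260 = 780)
249/B - 208/(-441) = 249/780 - 208/(-441) = 249*(1/780) - 208*(-1/441) = 83/260 + 208/441 = 90683/114660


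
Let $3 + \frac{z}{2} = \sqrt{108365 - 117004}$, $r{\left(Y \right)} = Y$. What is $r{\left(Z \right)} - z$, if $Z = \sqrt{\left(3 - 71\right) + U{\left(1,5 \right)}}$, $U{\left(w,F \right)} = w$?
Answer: $6 + i \sqrt{67} - 2 i \sqrt{8639} \approx 6.0 - 177.71 i$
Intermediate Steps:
$Z = i \sqrt{67}$ ($Z = \sqrt{\left(3 - 71\right) + 1} = \sqrt{-68 + 1} = \sqrt{-67} = i \sqrt{67} \approx 8.1853 i$)
$z = -6 + 2 i \sqrt{8639}$ ($z = -6 + 2 \sqrt{108365 - 117004} = -6 + 2 \sqrt{-8639} = -6 + 2 i \sqrt{8639} \approx -6.0 + 185.89 i$)
$r{\left(Z \right)} - z = i \sqrt{67} - \left(-6 + 2 i \sqrt{8639}\right) = i \sqrt{67} + \left(6 - 2 i \sqrt{8639}\right) = 6 + i \sqrt{67} - 2 i \sqrt{8639}$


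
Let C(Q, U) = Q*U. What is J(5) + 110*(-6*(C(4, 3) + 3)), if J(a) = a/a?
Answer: -9899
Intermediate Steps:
J(a) = 1
J(5) + 110*(-6*(C(4, 3) + 3)) = 1 + 110*(-6*(4*3 + 3)) = 1 + 110*(-6*(12 + 3)) = 1 + 110*(-6*15) = 1 + 110*(-90) = 1 - 9900 = -9899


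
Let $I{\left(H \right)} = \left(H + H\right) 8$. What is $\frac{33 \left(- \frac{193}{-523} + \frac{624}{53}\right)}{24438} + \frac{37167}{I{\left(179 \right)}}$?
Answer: $\frac{4201437057241}{323344130768} \approx 12.994$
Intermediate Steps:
$I{\left(H \right)} = 16 H$ ($I{\left(H \right)} = 2 H 8 = 16 H$)
$\frac{33 \left(- \frac{193}{-523} + \frac{624}{53}\right)}{24438} + \frac{37167}{I{\left(179 \right)}} = \frac{33 \left(- \frac{193}{-523} + \frac{624}{53}\right)}{24438} + \frac{37167}{16 \cdot 179} = 33 \left(\left(-193\right) \left(- \frac{1}{523}\right) + 624 \cdot \frac{1}{53}\right) \frac{1}{24438} + \frac{37167}{2864} = 33 \left(\frac{193}{523} + \frac{624}{53}\right) \frac{1}{24438} + 37167 \cdot \frac{1}{2864} = 33 \cdot \frac{336581}{27719} \cdot \frac{1}{24438} + \frac{37167}{2864} = \frac{11107173}{27719} \cdot \frac{1}{24438} + \frac{37167}{2864} = \frac{3702391}{225798974} + \frac{37167}{2864} = \frac{4201437057241}{323344130768}$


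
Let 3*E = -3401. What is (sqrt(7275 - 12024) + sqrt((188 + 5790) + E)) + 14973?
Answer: 14973 + sqrt(43599)/3 + I*sqrt(4749) ≈ 15043.0 + 68.913*I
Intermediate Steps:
E = -3401/3 (E = (1/3)*(-3401) = -3401/3 ≈ -1133.7)
(sqrt(7275 - 12024) + sqrt((188 + 5790) + E)) + 14973 = (sqrt(7275 - 12024) + sqrt((188 + 5790) - 3401/3)) + 14973 = (sqrt(-4749) + sqrt(5978 - 3401/3)) + 14973 = (I*sqrt(4749) + sqrt(14533/3)) + 14973 = (I*sqrt(4749) + sqrt(43599)/3) + 14973 = (sqrt(43599)/3 + I*sqrt(4749)) + 14973 = 14973 + sqrt(43599)/3 + I*sqrt(4749)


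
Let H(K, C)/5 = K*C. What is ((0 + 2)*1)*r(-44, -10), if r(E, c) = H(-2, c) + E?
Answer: 112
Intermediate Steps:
H(K, C) = 5*C*K (H(K, C) = 5*(K*C) = 5*(C*K) = 5*C*K)
r(E, c) = E - 10*c (r(E, c) = 5*c*(-2) + E = -10*c + E = E - 10*c)
((0 + 2)*1)*r(-44, -10) = ((0 + 2)*1)*(-44 - 10*(-10)) = (2*1)*(-44 + 100) = 2*56 = 112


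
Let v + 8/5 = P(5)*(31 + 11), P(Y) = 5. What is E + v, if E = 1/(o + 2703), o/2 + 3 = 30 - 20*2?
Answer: 2789439/13385 ≈ 208.40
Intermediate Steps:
o = -26 (o = -6 + 2*(30 - 20*2) = -6 + 2*(30 - 40) = -6 + 2*(-10) = -6 - 20 = -26)
v = 1042/5 (v = -8/5 + 5*(31 + 11) = -8/5 + 5*42 = -8/5 + 210 = 1042/5 ≈ 208.40)
E = 1/2677 (E = 1/(-26 + 2703) = 1/2677 ≈ 0.00037355)
E + v = 1/2677 + 1042/5 = 2789439/13385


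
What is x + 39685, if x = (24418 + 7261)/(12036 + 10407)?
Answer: 890682134/22443 ≈ 39686.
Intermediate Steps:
x = 31679/22443 ≈ 1.4115
x + 39685 = 31679/22443 + 39685 = 890682134/22443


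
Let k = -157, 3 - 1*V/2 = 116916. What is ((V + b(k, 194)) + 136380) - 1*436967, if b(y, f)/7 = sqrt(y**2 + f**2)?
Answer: -534413 + 7*sqrt(62285) ≈ -5.3267e+5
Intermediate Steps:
V = -233826 (V = 6 - 2*116916 = 6 - 233832 = -233826)
b(y, f) = 7*sqrt(f**2 + y**2) (b(y, f) = 7*sqrt(y**2 + f**2) = 7*sqrt(f**2 + y**2))
((V + b(k, 194)) + 136380) - 1*436967 = ((-233826 + 7*sqrt(194**2 + (-157)**2)) + 136380) - 1*436967 = ((-233826 + 7*sqrt(37636 + 24649)) + 136380) - 436967 = ((-233826 + 7*sqrt(62285)) + 136380) - 436967 = (-97446 + 7*sqrt(62285)) - 436967 = -534413 + 7*sqrt(62285)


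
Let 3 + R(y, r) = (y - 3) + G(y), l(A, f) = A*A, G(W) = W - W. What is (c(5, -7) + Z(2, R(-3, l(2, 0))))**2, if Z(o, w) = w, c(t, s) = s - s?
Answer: 81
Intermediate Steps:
G(W) = 0
l(A, f) = A**2
c(t, s) = 0
R(y, r) = -6 + y (R(y, r) = -3 + ((y - 3) + 0) = -3 + ((-3 + y) + 0) = -3 + (-3 + y) = -6 + y)
(c(5, -7) + Z(2, R(-3, l(2, 0))))**2 = (0 + (-6 - 3))**2 = (0 - 9)**2 = (-9)**2 = 81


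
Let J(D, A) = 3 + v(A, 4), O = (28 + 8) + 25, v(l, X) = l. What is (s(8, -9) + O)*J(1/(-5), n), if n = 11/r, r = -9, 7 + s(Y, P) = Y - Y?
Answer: 96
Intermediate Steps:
s(Y, P) = -7 (s(Y, P) = -7 + (Y - Y) = -7 + 0 = -7)
O = 61 (O = 36 + 25 = 61)
n = -11/9 (n = 11/(-9) = 11*(-1/9) = -11/9 ≈ -1.2222)
J(D, A) = 3 + A
(s(8, -9) + O)*J(1/(-5), n) = (-7 + 61)*(3 - 11/9) = 54*(16/9) = 96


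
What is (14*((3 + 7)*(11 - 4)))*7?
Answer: 6860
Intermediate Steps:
(14*((3 + 7)*(11 - 4)))*7 = (14*(10*7))*7 = (14*70)*7 = 980*7 = 6860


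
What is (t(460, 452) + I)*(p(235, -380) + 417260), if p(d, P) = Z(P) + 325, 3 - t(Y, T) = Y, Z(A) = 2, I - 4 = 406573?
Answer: 169590432440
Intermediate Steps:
I = 406577 (I = 4 + 406573 = 406577)
t(Y, T) = 3 - Y
p(d, P) = 327 (p(d, P) = 2 + 325 = 327)
(t(460, 452) + I)*(p(235, -380) + 417260) = ((3 - 1*460) + 406577)*(327 + 417260) = ((3 - 460) + 406577)*417587 = (-457 + 406577)*417587 = 406120*417587 = 169590432440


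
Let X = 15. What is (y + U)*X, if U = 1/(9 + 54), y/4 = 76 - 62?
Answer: 17645/21 ≈ 840.24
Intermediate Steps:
y = 56 (y = 4*(76 - 62) = 4*14 = 56)
U = 1/63 ≈ 0.015873
(y + U)*X = (56 + 1/63)*15 = (3529/63)*15 = 17645/21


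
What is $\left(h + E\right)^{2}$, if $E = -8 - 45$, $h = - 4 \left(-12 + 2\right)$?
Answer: $169$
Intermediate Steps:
$h = 40$ ($h = \left(-4\right) \left(-10\right) = 40$)
$E = -53$ ($E = -8 - 45 = -53$)
$\left(h + E\right)^{2} = \left(40 - 53\right)^{2} = \left(-13\right)^{2} = 169$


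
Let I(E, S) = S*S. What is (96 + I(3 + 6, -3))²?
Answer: 11025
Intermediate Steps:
I(E, S) = S²
(96 + I(3 + 6, -3))² = (96 + (-3)²)² = (96 + 9)² = 105² = 11025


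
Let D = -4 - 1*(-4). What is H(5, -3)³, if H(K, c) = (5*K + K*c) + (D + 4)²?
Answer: 17576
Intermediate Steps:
D = 0 (D = -4 + 4 = 0)
H(K, c) = 16 + 5*K + K*c (H(K, c) = (5*K + K*c) + (0 + 4)² = (5*K + K*c) + 4² = (5*K + K*c) + 16 = 16 + 5*K + K*c)
H(5, -3)³ = (16 + 5*5 + 5*(-3))³ = (16 + 25 - 15)³ = 26³ = 17576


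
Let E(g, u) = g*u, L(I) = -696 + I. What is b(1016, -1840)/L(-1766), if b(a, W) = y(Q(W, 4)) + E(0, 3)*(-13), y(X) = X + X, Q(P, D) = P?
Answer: 1840/1231 ≈ 1.4947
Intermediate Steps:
y(X) = 2*X
b(a, W) = 2*W (b(a, W) = 2*W + (0*3)*(-13) = 2*W + 0*(-13) = 2*W + 0 = 2*W)
b(1016, -1840)/L(-1766) = (2*(-1840))/(-696 - 1766) = -3680/(-2462) = -3680*(-1/2462) = 1840/1231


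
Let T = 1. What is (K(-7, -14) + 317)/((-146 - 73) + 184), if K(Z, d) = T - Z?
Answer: -65/7 ≈ -9.2857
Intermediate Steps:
K(Z, d) = 1 - Z
(K(-7, -14) + 317)/((-146 - 73) + 184) = ((1 - 1*(-7)) + 317)/((-146 - 73) + 184) = ((1 + 7) + 317)/(-219 + 184) = (8 + 317)/(-35) = 325*(-1/35) = -65/7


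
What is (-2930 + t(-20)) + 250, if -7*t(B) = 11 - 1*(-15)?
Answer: -18786/7 ≈ -2683.7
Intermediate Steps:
t(B) = -26/7 (t(B) = -(11 - 1*(-15))/7 = -(11 + 15)/7 = -1/7*26 = -26/7)
(-2930 + t(-20)) + 250 = (-2930 - 26/7) + 250 = -20536/7 + 250 = -18786/7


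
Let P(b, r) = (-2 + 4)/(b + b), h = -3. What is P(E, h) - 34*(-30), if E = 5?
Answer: 5101/5 ≈ 1020.2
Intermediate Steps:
P(b, r) = 1/b (P(b, r) = 2/((2*b)) = 2*(1/(2*b)) = 1/b)
P(E, h) - 34*(-30) = 1/5 - 34*(-30) = 1/5 + 1020 = 5101/5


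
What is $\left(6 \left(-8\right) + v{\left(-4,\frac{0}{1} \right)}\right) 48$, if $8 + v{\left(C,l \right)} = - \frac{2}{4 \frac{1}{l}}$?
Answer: $-2688$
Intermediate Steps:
$v{\left(C,l \right)} = -8 - \frac{l}{2}$ ($v{\left(C,l \right)} = -8 - \frac{2}{4 \frac{1}{l}} = -8 - 2 \frac{l}{4} = -8 - \frac{l}{2}$)
$\left(6 \left(-8\right) + v{\left(-4,\frac{0}{1} \right)}\right) 48 = \left(6 \left(-8\right) - \left(8 + \frac{0 \cdot 1^{-1}}{2}\right)\right) 48 = \left(-48 - \left(8 + \frac{0 \cdot 1}{2}\right)\right) 48 = \left(-48 - 8\right) 48 = \left(-56\right) 48 = -2688$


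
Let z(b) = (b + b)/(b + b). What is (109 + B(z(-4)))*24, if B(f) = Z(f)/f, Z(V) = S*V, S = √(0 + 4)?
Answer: 2664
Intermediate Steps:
S = 2 (S = √4 = 2)
Z(V) = 2*V
z(b) = 1 (z(b) = (2*b)/((2*b)) = (2*b)*(1/(2*b)) = 1)
B(f) = 2 (B(f) = (2*f)/f = 2)
(109 + B(z(-4)))*24 = (109 + 2)*24 = 111*24 = 2664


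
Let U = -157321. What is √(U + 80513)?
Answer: 2*I*√19202 ≈ 277.14*I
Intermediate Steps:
√(U + 80513) = √(-157321 + 80513) = √(-76808) = 2*I*√19202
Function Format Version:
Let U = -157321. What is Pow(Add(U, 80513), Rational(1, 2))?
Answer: Mul(2, I, Pow(19202, Rational(1, 2))) ≈ Mul(277.14, I)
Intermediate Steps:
Pow(Add(U, 80513), Rational(1, 2)) = Pow(Add(-157321, 80513), Rational(1, 2)) = Pow(-76808, Rational(1, 2)) = Mul(2, I, Pow(19202, Rational(1, 2)))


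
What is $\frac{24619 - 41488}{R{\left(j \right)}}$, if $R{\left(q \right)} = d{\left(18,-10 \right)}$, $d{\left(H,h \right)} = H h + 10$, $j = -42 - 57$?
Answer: $\frac{16869}{170} \approx 99.229$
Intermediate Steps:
$j = -99$ ($j = -42 - 57 = -99$)
$d{\left(H,h \right)} = 10 + H h$
$R{\left(q \right)} = -170$ ($R{\left(q \right)} = 10 + 18 \left(-10\right) = 10 - 180 = -170$)
$\frac{24619 - 41488}{R{\left(j \right)}} = \frac{24619 - 41488}{-170} = \left(24619 - 41488\right) \left(- \frac{1}{170}\right) = \left(-16869\right) \left(- \frac{1}{170}\right) = \frac{16869}{170}$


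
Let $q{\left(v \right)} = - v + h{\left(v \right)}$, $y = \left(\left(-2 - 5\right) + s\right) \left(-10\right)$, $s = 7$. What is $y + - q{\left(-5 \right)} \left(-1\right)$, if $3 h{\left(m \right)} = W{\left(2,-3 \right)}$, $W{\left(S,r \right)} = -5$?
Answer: $\frac{10}{3} \approx 3.3333$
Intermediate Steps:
$h{\left(m \right)} = - \frac{5}{3}$ ($h{\left(m \right)} = \frac{1}{3} \left(-5\right) = - \frac{5}{3}$)
$y = 0$ ($y = \left(\left(-2 - 5\right) + 7\right) \left(-10\right) = \left(-7 + 7\right) \left(-10\right) = 0 \left(-10\right) = 0$)
$q{\left(v \right)} = - \frac{5}{3} - v$ ($q{\left(v \right)} = - v - \frac{5}{3} = - \frac{5}{3} - v$)
$y + - q{\left(-5 \right)} \left(-1\right) = 0 + - (- \frac{5}{3} - -5) \left(-1\right) = 0 + - (- \frac{5}{3} + 5) \left(-1\right) = 0 + \left(-1\right) \frac{10}{3} \left(-1\right) = 0 - - \frac{10}{3} = 0 + \frac{10}{3} = \frac{10}{3}$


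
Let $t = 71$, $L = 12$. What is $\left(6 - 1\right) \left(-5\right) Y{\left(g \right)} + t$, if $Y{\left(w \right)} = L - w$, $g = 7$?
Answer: $-54$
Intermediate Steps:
$Y{\left(w \right)} = 12 - w$
$\left(6 - 1\right) \left(-5\right) Y{\left(g \right)} + t = \left(6 - 1\right) \left(-5\right) \left(12 - 7\right) + 71 = 5 \left(-5\right) \left(12 - 7\right) + 71 = \left(-25\right) 5 + 71 = -125 + 71 = -54$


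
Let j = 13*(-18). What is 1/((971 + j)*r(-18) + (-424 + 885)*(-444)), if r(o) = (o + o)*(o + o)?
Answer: 1/750468 ≈ 1.3325e-6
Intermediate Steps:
j = -234
r(o) = 4*o**2 (r(o) = (2*o)*(2*o) = 4*o**2)
1/((971 + j)*r(-18) + (-424 + 885)*(-444)) = 1/((971 - 234)*(4*(-18)**2) + (-424 + 885)*(-444)) = 1/(737*(4*324) + 461*(-444)) = 1/(737*1296 - 204684) = 1/(955152 - 204684) = 1/750468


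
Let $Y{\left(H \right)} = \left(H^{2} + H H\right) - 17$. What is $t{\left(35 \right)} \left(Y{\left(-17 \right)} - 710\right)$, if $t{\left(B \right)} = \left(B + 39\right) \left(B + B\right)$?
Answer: $-771820$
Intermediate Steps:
$t{\left(B \right)} = 2 B \left(39 + B\right)$ ($t{\left(B \right)} = \left(39 + B\right) 2 B = 2 B \left(39 + B\right)$)
$Y{\left(H \right)} = -17 + 2 H^{2}$ ($Y{\left(H \right)} = \left(H^{2} + H^{2}\right) - 17 = 2 H^{2} - 17 = -17 + 2 H^{2}$)
$t{\left(35 \right)} \left(Y{\left(-17 \right)} - 710\right) = 2 \cdot 35 \left(39 + 35\right) \left(\left(-17 + 2 \left(-17\right)^{2}\right) - 710\right) = 2 \cdot 35 \cdot 74 \left(\left(-17 + 2 \cdot 289\right) - 710\right) = 5180 \left(\left(-17 + 578\right) - 710\right) = 5180 \left(561 - 710\right) = 5180 \left(-149\right) = -771820$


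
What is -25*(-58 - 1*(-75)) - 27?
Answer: -452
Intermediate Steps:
-25*(-58 - 1*(-75)) - 27 = -25*(-58 + 75) - 27 = -25*17 - 27 = -425 - 27 = -452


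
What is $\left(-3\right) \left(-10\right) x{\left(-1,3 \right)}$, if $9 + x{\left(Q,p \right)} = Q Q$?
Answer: $-240$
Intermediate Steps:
$x{\left(Q,p \right)} = -9 + Q^{2}$ ($x{\left(Q,p \right)} = -9 + Q Q = -9 + Q^{2}$)
$\left(-3\right) \left(-10\right) x{\left(-1,3 \right)} = \left(-3\right) \left(-10\right) \left(-9 + \left(-1\right)^{2}\right) = 30 \left(-9 + 1\right) = 30 \left(-8\right) = -240$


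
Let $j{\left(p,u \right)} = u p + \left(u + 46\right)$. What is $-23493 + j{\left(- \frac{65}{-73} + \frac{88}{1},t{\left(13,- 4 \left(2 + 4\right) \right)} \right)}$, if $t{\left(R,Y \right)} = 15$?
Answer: $- \frac{1613201}{73} \approx -22099.0$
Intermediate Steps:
$j{\left(p,u \right)} = 46 + u + p u$ ($j{\left(p,u \right)} = p u + \left(46 + u\right) = 46 + u + p u$)
$-23493 + j{\left(- \frac{65}{-73} + \frac{88}{1},t{\left(13,- 4 \left(2 + 4\right) \right)} \right)} = -23493 + \left(46 + 15 + \left(- \frac{65}{-73} + \frac{88}{1}\right) 15\right) = -23493 + \left(46 + 15 + \left(\left(-65\right) \left(- \frac{1}{73}\right) + 88 \cdot 1\right) 15\right) = -23493 + \left(46 + 15 + \left(\frac{65}{73} + 88\right) 15\right) = -23493 + \left(46 + 15 + \frac{6489}{73} \cdot 15\right) = -23493 + \left(46 + 15 + \frac{97335}{73}\right) = -23493 + \frac{101788}{73} = - \frac{1613201}{73}$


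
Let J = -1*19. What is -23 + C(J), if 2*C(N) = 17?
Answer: -29/2 ≈ -14.500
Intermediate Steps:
J = -19
C(N) = 17/2 (C(N) = (½)*17 = 17/2)
-23 + C(J) = -23 + 17/2 = -29/2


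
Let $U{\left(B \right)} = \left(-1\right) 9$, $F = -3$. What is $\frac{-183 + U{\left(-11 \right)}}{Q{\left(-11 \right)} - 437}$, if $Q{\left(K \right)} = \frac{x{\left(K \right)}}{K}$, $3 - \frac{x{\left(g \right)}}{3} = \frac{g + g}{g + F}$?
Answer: $\frac{14784}{33679} \approx 0.43897$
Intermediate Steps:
$x{\left(g \right)} = 9 - \frac{6 g}{-3 + g}$ ($x{\left(g \right)} = 9 - 3 \frac{g + g}{g - 3} = 9 - 3 \frac{2 g}{-3 + g} = 9 - \frac{6 g}{-3 + g}$)
$U{\left(B \right)} = -9$
$Q{\left(K \right)} = \frac{3 \left(-9 + K\right)}{K \left(-3 + K\right)}$ ($Q{\left(K \right)} = \frac{3 \frac{1}{-3 + K} \left(-9 + K\right)}{K} = \frac{3 \left(-9 + K\right)}{K \left(-3 + K\right)}$)
$\frac{-183 + U{\left(-11 \right)}}{Q{\left(-11 \right)} - 437} = \frac{-183 - 9}{\frac{3 \left(-9 - 11\right)}{\left(-11\right) \left(-3 - 11\right)} - 437} = - \frac{192}{3 \left(- \frac{1}{11}\right) \frac{1}{-14} \left(-20\right) - 437} = - \frac{192}{3 \left(- \frac{1}{11}\right) \left(- \frac{1}{14}\right) \left(-20\right) - 437} = - \frac{192}{- \frac{30}{77} - 437} = - \frac{192}{- \frac{33679}{77}} = \left(-192\right) \left(- \frac{77}{33679}\right) = \frac{14784}{33679}$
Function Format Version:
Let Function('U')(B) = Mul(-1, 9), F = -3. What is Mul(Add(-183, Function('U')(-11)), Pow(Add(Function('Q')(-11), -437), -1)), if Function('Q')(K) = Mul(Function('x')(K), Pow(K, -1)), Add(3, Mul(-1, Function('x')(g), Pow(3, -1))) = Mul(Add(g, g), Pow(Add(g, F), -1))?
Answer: Rational(14784, 33679) ≈ 0.43897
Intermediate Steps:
Function('x')(g) = Add(9, Mul(-6, g, Pow(Add(-3, g), -1))) (Function('x')(g) = Add(9, Mul(-3, Mul(Add(g, g), Pow(Add(g, -3), -1)))) = Add(9, Mul(-3, Mul(Mul(2, g), Pow(Add(-3, g), -1)))) = Add(9, Mul(-3, Mul(2, g, Pow(Add(-3, g), -1)))) = Add(9, Mul(-6, g, Pow(Add(-3, g), -1))))
Function('U')(B) = -9
Function('Q')(K) = Mul(3, Pow(K, -1), Pow(Add(-3, K), -1), Add(-9, K)) (Function('Q')(K) = Mul(Mul(3, Pow(Add(-3, K), -1), Add(-9, K)), Pow(K, -1)) = Mul(3, Pow(K, -1), Pow(Add(-3, K), -1), Add(-9, K)))
Mul(Add(-183, Function('U')(-11)), Pow(Add(Function('Q')(-11), -437), -1)) = Mul(Add(-183, -9), Pow(Add(Mul(3, Pow(-11, -1), Pow(Add(-3, -11), -1), Add(-9, -11)), -437), -1)) = Mul(-192, Pow(Add(Mul(3, Rational(-1, 11), Pow(-14, -1), -20), -437), -1)) = Mul(-192, Pow(Add(Mul(3, Rational(-1, 11), Rational(-1, 14), -20), -437), -1)) = Mul(-192, Pow(Add(Rational(-30, 77), -437), -1)) = Mul(-192, Pow(Rational(-33679, 77), -1)) = Mul(-192, Rational(-77, 33679)) = Rational(14784, 33679)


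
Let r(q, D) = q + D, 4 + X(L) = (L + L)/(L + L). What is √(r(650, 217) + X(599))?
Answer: 12*√6 ≈ 29.394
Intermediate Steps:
X(L) = -3 (X(L) = -4 + (L + L)/(L + L) = -4 + (2*L)/((2*L)) = -4 + (2*L)*(1/(2*L)) = -4 + 1 = -3)
r(q, D) = D + q
√(r(650, 217) + X(599)) = √((217 + 650) - 3) = √(867 - 3) = √864 = 12*√6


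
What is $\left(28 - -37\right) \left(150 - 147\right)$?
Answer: $195$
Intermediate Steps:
$\left(28 - -37\right) \left(150 - 147\right) = \left(28 + 37\right) 3 = 65 \cdot 3 = 195$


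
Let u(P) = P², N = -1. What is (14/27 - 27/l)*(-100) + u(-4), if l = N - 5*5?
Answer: -49034/351 ≈ -139.70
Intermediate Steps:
l = -26 (l = -1 - 5*5 = -1 - 25 = -26)
(14/27 - 27/l)*(-100) + u(-4) = (14/27 - 27/(-26))*(-100) + (-4)² = (14*(1/27) - 27*(-1/26))*(-100) + 16 = (14/27 + 27/26)*(-100) + 16 = (1093/702)*(-100) + 16 = -54650/351 + 16 = -49034/351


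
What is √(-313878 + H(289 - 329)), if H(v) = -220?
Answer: I*√314098 ≈ 560.44*I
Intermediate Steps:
√(-313878 + H(289 - 329)) = √(-313878 - 220) = √(-314098) = I*√314098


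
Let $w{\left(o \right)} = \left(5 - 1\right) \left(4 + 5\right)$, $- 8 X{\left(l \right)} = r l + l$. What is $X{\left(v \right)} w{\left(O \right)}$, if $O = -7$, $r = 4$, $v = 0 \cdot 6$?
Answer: $0$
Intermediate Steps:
$v = 0$
$X{\left(l \right)} = - \frac{5 l}{8}$ ($X{\left(l \right)} = - \frac{4 l + l}{8} = - \frac{5 l}{8}$)
$w{\left(o \right)} = 36$ ($w{\left(o \right)} = 4 \cdot 9 = 36$)
$X{\left(v \right)} w{\left(O \right)} = \left(- \frac{5}{8}\right) 0 \cdot 36 = 0 \cdot 36 = 0$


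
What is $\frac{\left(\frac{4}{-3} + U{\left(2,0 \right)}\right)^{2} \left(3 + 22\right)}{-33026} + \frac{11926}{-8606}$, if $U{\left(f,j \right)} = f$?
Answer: $- \frac{886418321}{639498951} \approx -1.3861$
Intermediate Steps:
$\frac{\left(\frac{4}{-3} + U{\left(2,0 \right)}\right)^{2} \left(3 + 22\right)}{-33026} + \frac{11926}{-8606} = \frac{\left(\frac{4}{-3} + 2\right)^{2} \left(3 + 22\right)}{-33026} + \frac{11926}{-8606} = \left(4 \left(- \frac{1}{3}\right) + 2\right)^{2} \cdot 25 \left(- \frac{1}{33026}\right) + 11926 \left(- \frac{1}{8606}\right) = \left(- \frac{4}{3} + 2\right)^{2} \cdot 25 \left(- \frac{1}{33026}\right) - \frac{5963}{4303} = \left(\frac{2}{3}\right)^{2} \cdot 25 \left(- \frac{1}{33026}\right) - \frac{5963}{4303} = \frac{4}{9} \cdot 25 \left(- \frac{1}{33026}\right) - \frac{5963}{4303} = \frac{100}{9} \left(- \frac{1}{33026}\right) - \frac{5963}{4303} = - \frac{50}{148617} - \frac{5963}{4303} = - \frac{886418321}{639498951}$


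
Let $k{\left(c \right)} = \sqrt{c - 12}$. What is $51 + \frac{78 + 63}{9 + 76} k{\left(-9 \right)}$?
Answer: $51 + \frac{141 i \sqrt{21}}{85} \approx 51.0 + 7.6017 i$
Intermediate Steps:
$k{\left(c \right)} = \sqrt{-12 + c}$
$51 + \frac{78 + 63}{9 + 76} k{\left(-9 \right)} = 51 + \frac{78 + 63}{9 + 76} \sqrt{-12 - 9} = 51 + \frac{141}{85} \sqrt{-21} = 51 + 141 \cdot \frac{1}{85} i \sqrt{21} = 51 + \frac{141 i \sqrt{21}}{85}$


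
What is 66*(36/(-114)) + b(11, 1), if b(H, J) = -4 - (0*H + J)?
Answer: -491/19 ≈ -25.842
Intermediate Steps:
b(H, J) = -4 - J (b(H, J) = -4 - (0 + J) = -4 - J)
66*(36/(-114)) + b(11, 1) = 66*(36/(-114)) + (-4 - 1*1) = 66*(36*(-1/114)) + (-4 - 1) = 66*(-6/19) - 5 = -396/19 - 5 = -491/19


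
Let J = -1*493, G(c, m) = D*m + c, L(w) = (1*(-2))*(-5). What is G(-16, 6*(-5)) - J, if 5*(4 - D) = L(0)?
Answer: 417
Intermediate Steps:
L(w) = 10 (L(w) = -2*(-5) = 10)
D = 2 (D = 4 - ⅕*10 = 4 - 2 = 2)
G(c, m) = c + 2*m (G(c, m) = 2*m + c = c + 2*m)
J = -493
G(-16, 6*(-5)) - J = (-16 + 2*(6*(-5))) - 1*(-493) = (-16 + 2*(-30)) + 493 = (-16 - 60) + 493 = -76 + 493 = 417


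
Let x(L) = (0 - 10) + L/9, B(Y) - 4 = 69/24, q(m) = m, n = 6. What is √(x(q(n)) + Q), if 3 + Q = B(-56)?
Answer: I*√786/12 ≈ 2.3363*I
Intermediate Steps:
B(Y) = 55/8 (B(Y) = 4 + 69/24 = 4 + 69*(1/24) = 4 + 23/8 = 55/8)
Q = 31/8 (Q = -3 + 55/8 = 31/8 ≈ 3.8750)
x(L) = -10 + L/9 (x(L) = -10 + L*(⅑) = -10 + L/9)
√(x(q(n)) + Q) = √((-10 + (⅑)*6) + 31/8) = √((-10 + ⅔) + 31/8) = √(-28/3 + 31/8) = √(-131/24) = I*√786/12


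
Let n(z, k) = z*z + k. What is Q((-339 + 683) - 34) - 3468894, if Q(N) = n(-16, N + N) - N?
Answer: -3468328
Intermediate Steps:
n(z, k) = k + z**2 (n(z, k) = z**2 + k = k + z**2)
Q(N) = 256 + N (Q(N) = ((N + N) + (-16)**2) - N = (2*N + 256) - N = (256 + 2*N) - N = 256 + N)
Q((-339 + 683) - 34) - 3468894 = (256 + ((-339 + 683) - 34)) - 3468894 = (256 + (344 - 34)) - 3468894 = (256 + 310) - 3468894 = 566 - 3468894 = -3468328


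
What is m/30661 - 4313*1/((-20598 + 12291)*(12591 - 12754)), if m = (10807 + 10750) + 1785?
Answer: 31473784129/41516251101 ≈ 0.75811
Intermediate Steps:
m = 23342 (m = 21557 + 1785 = 23342)
m/30661 - 4313*1/((-20598 + 12291)*(12591 - 12754)) = 23342/30661 - 4313*1/((-20598 + 12291)*(12591 - 12754)) = 23342*(1/30661) - 4313/((-163*(-8307))) = 23342/30661 - 4313/1354041 = 31473784129/41516251101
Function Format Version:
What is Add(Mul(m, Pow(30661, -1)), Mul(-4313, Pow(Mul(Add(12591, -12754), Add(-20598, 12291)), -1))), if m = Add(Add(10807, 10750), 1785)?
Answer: Rational(31473784129, 41516251101) ≈ 0.75811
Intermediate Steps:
m = 23342 (m = Add(21557, 1785) = 23342)
Add(Mul(m, Pow(30661, -1)), Mul(-4313, Pow(Mul(Add(12591, -12754), Add(-20598, 12291)), -1))) = Add(Mul(23342, Pow(30661, -1)), Mul(-4313, Pow(Mul(Add(12591, -12754), Add(-20598, 12291)), -1))) = Add(Mul(23342, Rational(1, 30661)), Mul(-4313, Pow(Mul(-163, -8307), -1))) = Add(Rational(23342, 30661), Mul(-4313, Pow(1354041, -1))) = Add(Rational(23342, 30661), Mul(-4313, Rational(1, 1354041))) = Add(Rational(23342, 30661), Rational(-4313, 1354041)) = Rational(31473784129, 41516251101)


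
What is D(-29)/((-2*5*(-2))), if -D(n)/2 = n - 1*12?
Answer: 41/10 ≈ 4.1000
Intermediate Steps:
D(n) = 24 - 2*n (D(n) = -2*(n - 1*12) = -2*(n - 12) = -2*(-12 + n) = 24 - 2*n)
D(-29)/((-2*5*(-2))) = (24 - 2*(-29))/((-2*5*(-2))) = (24 + 58)/((-10*(-2))) = 82/20 = 82*(1/20) = 41/10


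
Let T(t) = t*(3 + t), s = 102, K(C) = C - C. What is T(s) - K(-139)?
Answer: 10710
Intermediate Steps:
K(C) = 0
T(s) - K(-139) = 102*(3 + 102) - 1*0 = 102*105 + 0 = 10710 + 0 = 10710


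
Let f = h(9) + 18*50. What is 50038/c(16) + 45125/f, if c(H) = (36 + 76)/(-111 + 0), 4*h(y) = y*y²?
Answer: -12011996861/242424 ≈ -49550.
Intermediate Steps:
h(y) = y³/4 (h(y) = (y*y²)/4 = y³/4)
c(H) = -112/111 (c(H) = 112/(-111) = 112*(-1/111) = -112/111)
f = 4329/4 (f = (¼)*9³ + 18*50 = (¼)*729 + 900 = 729/4 + 900 = 4329/4 ≈ 1082.3)
50038/c(16) + 45125/f = 50038/(-112/111) + 45125/(4329/4) = 50038*(-111/112) + 45125*(4/4329) = -2777109/56 + 180500/4329 = -12011996861/242424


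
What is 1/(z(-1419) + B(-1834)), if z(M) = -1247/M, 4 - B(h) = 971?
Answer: -33/31882 ≈ -0.0010351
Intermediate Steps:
B(h) = -967 (B(h) = 4 - 1*971 = 4 - 971 = -967)
1/(z(-1419) + B(-1834)) = 1/(-1247/(-1419) - 967) = 1/(-1247*(-1/1419) - 967) = 1/(29/33 - 967) = 1/(-31882/33) = -33/31882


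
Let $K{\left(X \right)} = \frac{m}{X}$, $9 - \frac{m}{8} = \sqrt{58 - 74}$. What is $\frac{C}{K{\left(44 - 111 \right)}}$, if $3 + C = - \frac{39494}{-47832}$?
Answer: $\frac{10452201}{6186272} + \frac{3484067 i}{4639704} \approx 1.6896 + 0.75092 i$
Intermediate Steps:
$m = 72 - 32 i$ ($m = 72 - 8 \sqrt{58 - 74} = 72 - 8 \sqrt{-16} = 72 - 8 \cdot 4 i = 72 - 32 i \approx 72.0 - 32.0 i$)
$C = - \frac{52001}{23916}$ ($C = -3 - \frac{39494}{-47832} = -3 - - \frac{19747}{23916} = -3 + \frac{19747}{23916} = - \frac{52001}{23916} \approx -2.1743$)
$K{\left(X \right)} = \frac{72 - 32 i}{X}$
$\frac{C}{K{\left(44 - 111 \right)}} = - \frac{52001}{23916 \frac{8 \left(9 - 4 i\right)}{44 - 111}} = - \frac{52001}{23916 \frac{8 \left(9 - 4 i\right)}{-67}} = - \frac{52001}{23916 \cdot 8 \left(- \frac{1}{67}\right) \left(9 - 4 i\right)} = - \frac{52001}{23916 \left(- \frac{72}{67} + \frac{32 i}{67}\right)} = - \frac{52001 \frac{4489 \left(- \frac{72}{67} - \frac{32 i}{67}\right)}{6208}}{23916} = - \frac{233432489 \left(- \frac{72}{67} - \frac{32 i}{67}\right)}{148470528}$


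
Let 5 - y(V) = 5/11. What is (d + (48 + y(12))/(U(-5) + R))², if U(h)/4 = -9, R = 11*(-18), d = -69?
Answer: 7937384464/1656369 ≈ 4792.0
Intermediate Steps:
y(V) = 50/11 (y(V) = 5 - 5/11 = 50/11)
R = -198
U(h) = -36 (U(h) = 4*(-9) = -36)
(d + (48 + y(12))/(U(-5) + R))² = (-69 + (48 + 50/11)/(-36 - 198))² = (-69 + (578/11)/(-234))² = (-69 + (578/11)*(-1/234))² = (-69 - 289/1287)² = (-89092/1287)² = 7937384464/1656369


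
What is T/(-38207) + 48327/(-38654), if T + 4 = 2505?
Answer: -1943103343/1476853378 ≈ -1.3157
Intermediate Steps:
T = 2501 (T = -4 + 2505 = 2501)
T/(-38207) + 48327/(-38654) = 2501/(-38207) + 48327/(-38654) = 2501*(-1/38207) + 48327*(-1/38654) = -2501/38207 - 48327/38654 = -1943103343/1476853378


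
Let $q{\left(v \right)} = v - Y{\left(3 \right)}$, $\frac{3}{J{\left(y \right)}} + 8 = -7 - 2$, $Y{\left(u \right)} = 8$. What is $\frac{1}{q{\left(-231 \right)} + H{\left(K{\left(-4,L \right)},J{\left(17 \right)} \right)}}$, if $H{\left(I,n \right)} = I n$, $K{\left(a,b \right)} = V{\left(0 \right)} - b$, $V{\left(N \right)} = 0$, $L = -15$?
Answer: $- \frac{17}{4108} \approx -0.0041383$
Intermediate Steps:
$J{\left(y \right)} = - \frac{3}{17}$ ($J{\left(y \right)} = \frac{3}{-8 - 9} = \frac{3}{-17} = 3 \left(- \frac{1}{17}\right) = - \frac{3}{17}$)
$K{\left(a,b \right)} = - b$ ($K{\left(a,b \right)} = 0 - b = - b$)
$q{\left(v \right)} = -8 + v$ ($q{\left(v \right)} = v - 8 = -8 + v$)
$\frac{1}{q{\left(-231 \right)} + H{\left(K{\left(-4,L \right)},J{\left(17 \right)} \right)}} = \frac{1}{\left(-8 - 231\right) + \left(-1\right) \left(-15\right) \left(- \frac{3}{17}\right)} = \frac{1}{-239 + 15 \left(- \frac{3}{17}\right)} = \frac{1}{-239 - \frac{45}{17}} = \frac{1}{- \frac{4108}{17}} = - \frac{17}{4108}$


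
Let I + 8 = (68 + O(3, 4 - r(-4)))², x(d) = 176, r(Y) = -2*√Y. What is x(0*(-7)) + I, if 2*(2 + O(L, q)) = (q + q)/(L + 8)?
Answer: 4572 + 5840*I/121 ≈ 4572.0 + 48.264*I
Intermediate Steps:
O(L, q) = -2 + q/(8 + L) (O(L, q) = -2 + ((q + q)/(L + 8))/2 = -2 + ((2*q)/(8 + L))/2 = -2 + (2*q/(8 + L))/2 = -2 + q/(8 + L))
I = -8 + (730/11 + 4*I/11)² (I = -8 + (68 + (-16 + (4 - (-2)*√(-4)) - 2*3)/(8 + 3))² = -8 + (68 + (-16 + (4 - (-2)*2*I) - 6)/11)² = -8 + (68 + (-16 + (4 - (-4)*I) - 6)/11)² = -8 + (68 + (-16 + (4 + 4*I) - 6)/11)² = -8 + (68 + (-18 + 4*I)/11)² = -8 + (68 + (-18/11 + 4*I/11))² = -8 + (730/11 + 4*I/11)² ≈ 4396.0 + 48.264*I)
x(0*(-7)) + I = 176 + (4396 + 5840*I/121) = 4572 + 5840*I/121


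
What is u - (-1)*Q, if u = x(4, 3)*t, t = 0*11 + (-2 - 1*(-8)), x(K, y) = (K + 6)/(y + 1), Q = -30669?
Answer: -30654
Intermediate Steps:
x(K, y) = (6 + K)/(1 + y)
t = 6 (t = 0 + (-2 + 8) = 0 + 6 = 6)
u = 15 (u = ((6 + 4)/(1 + 3))*6 = (10/4)*6 = ((1/4)*10)*6 = (5/2)*6 = 15)
u - (-1)*Q = 15 - (-1)*(-30669) = 15 - 1*30669 = 15 - 30669 = -30654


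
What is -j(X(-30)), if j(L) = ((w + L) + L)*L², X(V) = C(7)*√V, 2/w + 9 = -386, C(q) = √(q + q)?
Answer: -168/79 + 1680*I*√105 ≈ -2.1266 + 17215.0*I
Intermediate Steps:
C(q) = √2*√q (C(q) = √(2*q) = √2*√q)
w = -2/395 (w = 2/(-9 - 386) = 2/(-395) = 2*(-1/395) = -2/395 ≈ -0.0050633)
X(V) = √14*√V (X(V) = (√2*√7)*√V = √14*√V)
j(L) = L²*(-2/395 + 2*L) (j(L) = ((-2/395 + L) + L)*L² = (-2/395 + 2*L)*L² = L²*(-2/395 + 2*L))
-j(X(-30)) = -(√14*√(-30))²*(-2/395 + 2*(√14*√(-30))) = -(√14*(I*√30))²*(-2/395 + 2*(√14*(I*√30))) = -(2*I*√105)²*(-2/395 + 2*(2*I*√105)) = -(-420)*(-2/395 + 4*I*√105) = -(168/79 - 1680*I*√105) = -168/79 + 1680*I*√105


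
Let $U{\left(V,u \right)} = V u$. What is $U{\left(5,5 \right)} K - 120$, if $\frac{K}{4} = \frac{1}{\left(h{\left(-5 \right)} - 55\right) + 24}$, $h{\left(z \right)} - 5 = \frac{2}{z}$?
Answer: $- \frac{4085}{33} \approx -123.79$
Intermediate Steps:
$h{\left(z \right)} = 5 + \frac{2}{z}$
$K = - \frac{5}{33}$ ($K = \frac{4}{\left(\left(5 + \frac{2}{-5}\right) - 55\right) + 24} = \frac{4}{\left(\left(5 + 2 \left(- \frac{1}{5}\right)\right) - 55\right) + 24} = \frac{4}{\left(\left(5 - \frac{2}{5}\right) - 55\right) + 24} = \frac{4}{\left(\frac{23}{5} - 55\right) + 24} = \frac{4}{- \frac{252}{5} + 24} = \frac{4}{- \frac{132}{5}} = 4 \left(- \frac{5}{132}\right) = - \frac{5}{33} \approx -0.15152$)
$U{\left(5,5 \right)} K - 120 = 5 \cdot 5 \left(- \frac{5}{33}\right) - 120 = 25 \left(- \frac{5}{33}\right) - 120 = - \frac{125}{33} - 120 = - \frac{4085}{33}$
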